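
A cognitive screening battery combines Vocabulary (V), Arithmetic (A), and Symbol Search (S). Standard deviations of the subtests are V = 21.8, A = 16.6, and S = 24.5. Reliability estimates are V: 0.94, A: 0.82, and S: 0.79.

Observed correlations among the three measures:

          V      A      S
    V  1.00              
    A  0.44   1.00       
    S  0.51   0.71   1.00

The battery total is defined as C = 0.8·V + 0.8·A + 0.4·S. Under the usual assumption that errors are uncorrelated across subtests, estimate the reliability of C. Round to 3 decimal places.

Var(C) = 0.8²·21.8² + 0.8²·16.6² + 0.4²·24.5² + 2·[0.64·21.8·16.6·0.44 + 0.32·21.8·24.5·0.51 + 0.32·16.6·24.5·0.71] = 576.552 + 562.946 = 1139.5.
Because errors are independent across components, Cov(Tᵢ,Tⱼ) = Cov(Xᵢ,Xⱼ); the off-diagonal part of the true-score variance is the same as above.
True-score variance = [0.8²·21.8²·0.94 + 0.8²·16.6²·0.82 + 0.4²·24.5²·0.79] + 562.946 = 506.39 + 562.946 = 1069.34.
Reliability = 1069.34 / 1139.5 = 0.938.

0.938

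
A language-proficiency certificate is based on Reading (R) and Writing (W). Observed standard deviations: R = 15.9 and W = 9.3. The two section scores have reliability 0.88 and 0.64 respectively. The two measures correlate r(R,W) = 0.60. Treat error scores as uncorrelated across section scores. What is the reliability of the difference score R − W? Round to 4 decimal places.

0.6202

Var(R−W) = 15.9² + 9.3² − 2·15.9·9.3·0.60 = 339.3 − 177.444 = 161.856.
Because errors are independent across components, Cov(Tᵢ,Tⱼ) = Cov(Xᵢ,Xⱼ); the off-diagonal part of the true-score variance is the same as above.
True-score variance = [15.9²·0.88 + 9.3²·0.64] − 177.444 = 277.826 − 177.444 = 100.382.
Reliability = 100.382 / 161.856 = 0.6202.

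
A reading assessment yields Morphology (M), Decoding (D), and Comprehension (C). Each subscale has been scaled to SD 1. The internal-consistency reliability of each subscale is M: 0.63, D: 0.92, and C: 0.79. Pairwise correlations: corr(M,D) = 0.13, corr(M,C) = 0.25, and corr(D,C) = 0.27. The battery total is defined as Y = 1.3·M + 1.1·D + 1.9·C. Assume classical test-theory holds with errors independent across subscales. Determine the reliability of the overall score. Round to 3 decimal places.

0.840

Var(Y) = 1.3² + 1.1² + 1.9² + 2·[1.43·0.13 + 2.47·0.25 + 2.09·0.27] = 6.51 + 2.7354 = 9.2454.
Under uncorrelated errors the observed covariances equal the true-score covariances, so only the own-variance terms attenuate.
True-score variance = [1.3²·0.63 + 1.1²·0.92 + 1.9²·0.79] + 2.7354 = 5.0298 + 2.7354 = 7.7652.
Reliability = 7.7652 / 9.2454 = 0.840.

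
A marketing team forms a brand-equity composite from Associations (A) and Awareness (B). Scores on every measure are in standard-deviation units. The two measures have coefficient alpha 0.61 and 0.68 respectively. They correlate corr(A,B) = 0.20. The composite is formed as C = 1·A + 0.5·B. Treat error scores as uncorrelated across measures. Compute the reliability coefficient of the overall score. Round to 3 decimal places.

Var(C) = 1 + 0.5² + 2·[0.5·0.20] = 1.25 + 0.2 = 1.45.
With uncorrelated errors the cross-covariances are all true-score covariance, so they carry over unchanged; only the diagonal terms shrink to ρᵢσᵢ².
True-score variance = [0.61 + 0.5²·0.68] + 0.2 = 0.78 + 0.2 = 0.98.
Reliability = 0.98 / 1.45 = 0.676.

0.676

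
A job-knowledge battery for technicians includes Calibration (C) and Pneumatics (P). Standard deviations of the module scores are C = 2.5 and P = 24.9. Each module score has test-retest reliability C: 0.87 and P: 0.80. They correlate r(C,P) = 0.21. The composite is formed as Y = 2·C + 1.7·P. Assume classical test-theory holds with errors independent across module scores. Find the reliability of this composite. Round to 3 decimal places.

0.810

Var(Y) = 2²·2.5² + 1.7²·24.9² + 2·[3.4·2.5·24.9·0.21] = 1816.83 + 88.893 = 1905.72.
Under uncorrelated errors the observed covariances equal the true-score covariances, so only the own-variance terms attenuate.
True-score variance = [2²·2.5²·0.87 + 1.7²·24.9²·0.80] + 88.893 = 1455.21 + 88.893 = 1544.11.
Reliability = 1544.11 / 1905.72 = 0.810.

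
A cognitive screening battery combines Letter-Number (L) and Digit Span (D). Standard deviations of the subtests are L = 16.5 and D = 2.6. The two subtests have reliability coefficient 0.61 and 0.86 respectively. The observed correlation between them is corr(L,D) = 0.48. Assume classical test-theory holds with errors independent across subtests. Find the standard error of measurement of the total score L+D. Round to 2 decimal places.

10.35

Var(total) = 279.01 + 41.184 = 320.194.
True-score variance = 171.886 + 41.184 = 213.07, so reliability = 0.6654.
Error variance = 320.194 − 213.07 = 107.124; SEM = √107.124 = 10.35.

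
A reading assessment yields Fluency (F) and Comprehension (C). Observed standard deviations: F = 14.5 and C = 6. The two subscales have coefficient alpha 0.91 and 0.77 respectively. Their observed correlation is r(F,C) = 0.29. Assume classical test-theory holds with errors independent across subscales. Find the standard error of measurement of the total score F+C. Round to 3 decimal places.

5.216

Var(total) = 246.25 + 50.46 = 296.71.
True-score variance = 219.048 + 50.46 = 269.507, so reliability = 0.9083.
Error variance = 296.71 − 269.507 = 27.2025; SEM = √27.2025 = 5.216.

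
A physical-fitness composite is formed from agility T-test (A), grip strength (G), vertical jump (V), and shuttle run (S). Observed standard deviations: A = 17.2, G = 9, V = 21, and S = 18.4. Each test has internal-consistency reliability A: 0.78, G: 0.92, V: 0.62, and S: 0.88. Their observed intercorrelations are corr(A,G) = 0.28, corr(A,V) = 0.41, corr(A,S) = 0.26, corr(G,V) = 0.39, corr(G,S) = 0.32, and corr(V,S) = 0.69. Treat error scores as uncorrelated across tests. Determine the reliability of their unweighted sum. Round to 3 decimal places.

Var(A+G+V+S) = 17.2² + 9² + 21² + 18.4² + 2·[17.2·9·0.28 + 17.2·21·0.41 + 17.2·18.4·0.26 + 9·21·0.39 + 9·18.4·0.32 + 21·18.4·0.69] = 1156.4 + 1334.08 = 2490.48.
Under uncorrelated errors the observed covariances equal the true-score covariances, so only the own-variance terms attenuate.
True-score variance = [17.2²·0.78 + 9²·0.92 + 21²·0.62 + 18.4²·0.88] + 1334.08 = 876.628 + 1334.08 = 2210.71.
Reliability = 2210.71 / 2490.48 = 0.888.

0.888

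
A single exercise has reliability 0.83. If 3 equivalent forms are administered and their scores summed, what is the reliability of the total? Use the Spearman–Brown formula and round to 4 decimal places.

ρ_k = kρ / (1 + (k−1)ρ) = 3·0.83 / (1 + 2·0.83) = 2.490 / 2.660 = 0.9361.

0.9361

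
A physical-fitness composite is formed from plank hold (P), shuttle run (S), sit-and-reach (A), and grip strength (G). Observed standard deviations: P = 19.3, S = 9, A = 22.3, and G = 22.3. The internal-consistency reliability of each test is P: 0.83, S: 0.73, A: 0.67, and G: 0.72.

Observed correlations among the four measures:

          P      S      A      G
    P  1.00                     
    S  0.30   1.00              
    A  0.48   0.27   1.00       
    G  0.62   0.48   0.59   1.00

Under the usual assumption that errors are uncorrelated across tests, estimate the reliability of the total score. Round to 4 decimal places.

Var(P+S+A+G) = 19.3² + 9² + 22.3² + 22.3² + 2·[19.3·9·0.30 + 19.3·22.3·0.48 + 19.3·22.3·0.62 + 9·22.3·0.27 + 9·22.3·0.48 + 22.3·22.3·0.59] = 1448.07 + 1938.93 = 3387.
With uncorrelated errors the cross-covariances are all true-score covariance, so they carry over unchanged; only the diagonal terms shrink to ρᵢσᵢ².
True-score variance = [19.3²·0.83 + 9²·0.73 + 22.3²·0.67 + 22.3²·0.72] + 1938.93 = 1059.53 + 1938.93 = 2998.46.
Reliability = 2998.46 / 3387 = 0.8853.

0.8853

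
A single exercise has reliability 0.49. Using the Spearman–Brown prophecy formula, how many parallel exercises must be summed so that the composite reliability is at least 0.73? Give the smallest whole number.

k ≥ ρ*(1−ρ₁)/(ρ₁(1−ρ*)) = 0.73·0.51 / (0.49·0.27) = 2.814.
Smallest integer k = 3.

3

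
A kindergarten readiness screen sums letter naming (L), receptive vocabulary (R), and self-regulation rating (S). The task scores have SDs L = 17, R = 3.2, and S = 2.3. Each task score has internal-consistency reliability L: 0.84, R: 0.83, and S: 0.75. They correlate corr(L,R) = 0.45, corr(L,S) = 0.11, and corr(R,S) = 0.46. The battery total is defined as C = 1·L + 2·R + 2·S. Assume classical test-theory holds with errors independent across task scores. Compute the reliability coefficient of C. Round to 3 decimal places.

0.881

Var(C) = 17² + 2²·3.2² + 2²·2.3² + 2·[2·17·3.2·0.45 + 2·17·2.3·0.11 + 4·3.2·2.3·0.46] = 351.12 + 142.209 = 493.329.
With uncorrelated errors the cross-covariances are all true-score covariance, so they carry over unchanged; only the diagonal terms shrink to ρᵢσᵢ².
True-score variance = [17²·0.84 + 2²·3.2²·0.83 + 2²·2.3²·0.75] + 142.209 = 292.627 + 142.209 = 434.836.
Reliability = 434.836 / 493.329 = 0.881.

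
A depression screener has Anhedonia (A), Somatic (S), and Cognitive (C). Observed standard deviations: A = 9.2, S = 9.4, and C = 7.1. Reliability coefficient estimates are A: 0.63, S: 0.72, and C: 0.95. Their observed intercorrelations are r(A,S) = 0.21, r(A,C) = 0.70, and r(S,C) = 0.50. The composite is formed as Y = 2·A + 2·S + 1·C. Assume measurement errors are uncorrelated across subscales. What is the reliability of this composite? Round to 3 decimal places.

0.812

Var(Y) = 2²·9.2² + 2²·9.4² + 7.1² + 2·[4·9.2·9.4·0.21 + 2·9.2·7.1·0.70 + 2·9.4·7.1·0.50] = 742.41 + 461.662 = 1204.07.
Under uncorrelated errors the observed covariances equal the true-score covariances, so only the own-variance terms attenuate.
True-score variance = [2²·9.2²·0.63 + 2²·9.4²·0.72 + 7.1²·0.95] + 461.662 = 515.659 + 461.662 = 977.321.
Reliability = 977.321 / 1204.07 = 0.812.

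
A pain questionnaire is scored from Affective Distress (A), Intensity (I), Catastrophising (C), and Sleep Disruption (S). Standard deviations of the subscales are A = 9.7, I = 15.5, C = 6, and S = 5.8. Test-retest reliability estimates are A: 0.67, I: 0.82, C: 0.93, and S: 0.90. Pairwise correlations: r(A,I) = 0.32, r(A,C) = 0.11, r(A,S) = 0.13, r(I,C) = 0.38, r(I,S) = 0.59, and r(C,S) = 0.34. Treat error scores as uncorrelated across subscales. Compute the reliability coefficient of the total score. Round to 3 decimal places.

Var(A+I+C+S) = 9.7² + 15.5² + 6² + 5.8² + 2·[9.7·15.5·0.32 + 9.7·6·0.11 + 9.7·5.8·0.13 + 15.5·6·0.38 + 15.5·5.8·0.59 + 6·5.8·0.34] = 403.98 + 324.082 = 728.062.
With uncorrelated errors the cross-covariances are all true-score covariance, so they carry over unchanged; only the diagonal terms shrink to ρᵢσᵢ².
True-score variance = [9.7²·0.67 + 15.5²·0.82 + 6²·0.93 + 5.8²·0.90] + 324.082 = 323.801 + 324.082 = 647.883.
Reliability = 647.883 / 728.062 = 0.890.

0.890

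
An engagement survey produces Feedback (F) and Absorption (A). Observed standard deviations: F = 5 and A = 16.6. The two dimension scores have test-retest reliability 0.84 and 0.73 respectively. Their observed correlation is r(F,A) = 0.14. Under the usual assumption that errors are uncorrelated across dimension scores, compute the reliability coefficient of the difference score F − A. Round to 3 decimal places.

Var(F−A) = 5² + 16.6² − 2·5·16.6·0.14 = 300.56 − 23.24 = 277.32.
Under uncorrelated errors the observed covariances equal the true-score covariances, so only the own-variance terms attenuate.
True-score variance = [5²·0.84 + 16.6²·0.73] − 23.24 = 222.159 − 23.24 = 198.919.
Reliability = 198.919 / 277.32 = 0.717.

0.717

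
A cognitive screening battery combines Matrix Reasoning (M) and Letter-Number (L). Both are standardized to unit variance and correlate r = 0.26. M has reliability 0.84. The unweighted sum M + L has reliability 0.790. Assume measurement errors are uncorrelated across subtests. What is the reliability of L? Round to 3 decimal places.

0.631

Var(M+L) = 2 + 2·0.26 = 2.520.
True-score variance = ρ_M + ρ_L + 2·0.26, so 0.790 = (0.84 + ρ_L + 0.52) / 2.520.
ρ_L = 0.790·2.520 − 0.84 − 0.52 = 0.631.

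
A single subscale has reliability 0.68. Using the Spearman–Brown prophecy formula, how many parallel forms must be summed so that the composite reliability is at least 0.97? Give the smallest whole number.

k ≥ ρ*(1−ρ₁)/(ρ₁(1−ρ*)) = 0.97·0.32 / (0.68·0.03) = 15.216.
Smallest integer k = 16.

16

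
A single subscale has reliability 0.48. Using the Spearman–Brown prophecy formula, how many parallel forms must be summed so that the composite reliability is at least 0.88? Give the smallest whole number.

8

k ≥ ρ*(1−ρ₁)/(ρ₁(1−ρ*)) = 0.88·0.52 / (0.48·0.12) = 7.944.
Smallest integer k = 8.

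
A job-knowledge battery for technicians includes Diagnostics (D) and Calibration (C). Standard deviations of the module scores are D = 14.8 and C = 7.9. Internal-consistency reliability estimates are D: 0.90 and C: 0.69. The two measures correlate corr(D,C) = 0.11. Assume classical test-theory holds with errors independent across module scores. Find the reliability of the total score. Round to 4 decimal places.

0.8657

Var(D+C) = 14.8² + 7.9² + 2·[14.8·7.9·0.11] = 281.45 + 25.7224 = 307.172.
Under uncorrelated errors the observed covariances equal the true-score covariances, so only the own-variance terms attenuate.
True-score variance = [14.8²·0.90 + 7.9²·0.69] + 25.7224 = 240.199 + 25.7224 = 265.921.
Reliability = 265.921 / 307.172 = 0.8657.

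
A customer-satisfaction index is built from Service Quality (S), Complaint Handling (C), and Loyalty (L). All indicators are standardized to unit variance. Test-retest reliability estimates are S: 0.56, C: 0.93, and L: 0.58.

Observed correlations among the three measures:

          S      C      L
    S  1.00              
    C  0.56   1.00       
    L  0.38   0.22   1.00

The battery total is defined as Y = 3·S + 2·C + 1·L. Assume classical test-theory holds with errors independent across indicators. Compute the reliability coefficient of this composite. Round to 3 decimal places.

Var(Y) = 3² + 2² + 1 + 2·[6·0.56 + 3·0.38 + 2·0.22] = 14 + 9.88 = 23.88.
With uncorrelated errors the cross-covariances are all true-score covariance, so they carry over unchanged; only the diagonal terms shrink to ρᵢσᵢ².
True-score variance = [3²·0.56 + 2²·0.93 + 0.58] + 9.88 = 9.34 + 9.88 = 19.22.
Reliability = 19.22 / 23.88 = 0.805.

0.805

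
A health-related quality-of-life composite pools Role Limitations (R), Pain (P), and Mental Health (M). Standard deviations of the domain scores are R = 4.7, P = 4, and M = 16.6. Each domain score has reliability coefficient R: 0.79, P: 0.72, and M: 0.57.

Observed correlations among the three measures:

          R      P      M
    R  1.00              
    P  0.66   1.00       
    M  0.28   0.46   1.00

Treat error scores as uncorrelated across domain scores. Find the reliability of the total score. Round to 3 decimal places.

Var(R+P+M) = 4.7² + 4² + 16.6² + 2·[4.7·4·0.66 + 4.7·16.6·0.28 + 4·16.6·0.46] = 313.65 + 129.595 = 443.245.
Under uncorrelated errors the observed covariances equal the true-score covariances, so only the own-variance terms attenuate.
True-score variance = [4.7²·0.79 + 4²·0.72 + 16.6²·0.57] + 129.595 = 186.04 + 129.595 = 315.636.
Reliability = 315.636 / 443.245 = 0.712.

0.712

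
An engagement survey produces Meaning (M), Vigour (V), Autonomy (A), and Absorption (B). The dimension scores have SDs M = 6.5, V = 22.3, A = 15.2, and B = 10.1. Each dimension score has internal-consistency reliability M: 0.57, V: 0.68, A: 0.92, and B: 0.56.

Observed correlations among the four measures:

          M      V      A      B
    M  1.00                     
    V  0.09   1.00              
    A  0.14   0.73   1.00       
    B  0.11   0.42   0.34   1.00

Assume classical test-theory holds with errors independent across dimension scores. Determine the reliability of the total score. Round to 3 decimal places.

Var(M+V+A+B) = 6.5² + 22.3² + 15.2² + 10.1² + 2·[6.5·22.3·0.09 + 6.5·15.2·0.14 + 6.5·10.1·0.11 + 22.3·15.2·0.73 + 22.3·10.1·0.42 + 15.2·10.1·0.34] = 872.59 + 856.666 = 1729.26.
With uncorrelated errors the cross-covariances are all true-score covariance, so they carry over unchanged; only the diagonal terms shrink to ρᵢσᵢ².
True-score variance = [6.5²·0.57 + 22.3²·0.68 + 15.2²·0.92 + 10.1²·0.56] + 856.666 = 631.922 + 856.666 = 1488.59.
Reliability = 1488.59 / 1729.26 = 0.861.

0.861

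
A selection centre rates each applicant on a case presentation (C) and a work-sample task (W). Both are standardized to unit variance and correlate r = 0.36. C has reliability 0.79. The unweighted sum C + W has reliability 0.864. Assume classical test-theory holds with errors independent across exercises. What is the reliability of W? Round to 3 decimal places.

0.840

Var(C+W) = 2 + 2·0.36 = 2.720.
True-score variance = ρ_C + ρ_W + 2·0.36, so 0.864 = (0.79 + ρ_W + 0.72) / 2.720.
ρ_W = 0.864·2.720 − 0.79 − 0.72 = 0.840.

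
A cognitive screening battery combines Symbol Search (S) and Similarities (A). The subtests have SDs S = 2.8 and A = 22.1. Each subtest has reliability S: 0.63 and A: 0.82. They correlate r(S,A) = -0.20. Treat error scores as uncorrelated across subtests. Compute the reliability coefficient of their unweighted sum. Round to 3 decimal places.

Var(S+A) = 2.8² + 22.1² + 2·[2.8·22.1·(-0.20)] = 496.25 − 24.752 = 471.498.
Because errors are independent across components, Cov(Tᵢ,Tⱼ) = Cov(Xᵢ,Xⱼ); the off-diagonal part of the true-score variance is the same as above.
True-score variance = [2.8²·0.63 + 22.1²·0.82] − 24.752 = 405.435 − 24.752 = 380.683.
Reliability = 380.683 / 471.498 = 0.807.

0.807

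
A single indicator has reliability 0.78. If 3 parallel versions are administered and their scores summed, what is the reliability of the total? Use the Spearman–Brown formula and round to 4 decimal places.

ρ_k = kρ / (1 + (k−1)ρ) = 3·0.78 / (1 + 2·0.78) = 2.340 / 2.560 = 0.9141.

0.9141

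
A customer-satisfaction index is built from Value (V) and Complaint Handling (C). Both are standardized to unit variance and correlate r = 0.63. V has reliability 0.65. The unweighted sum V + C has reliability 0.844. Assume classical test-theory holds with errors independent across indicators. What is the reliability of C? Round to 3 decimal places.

0.841

Var(V+C) = 2 + 2·0.63 = 3.260.
True-score variance = ρ_V + ρ_C + 2·0.63, so 0.844 = (0.65 + ρ_C + 1.26) / 3.260.
ρ_C = 0.844·3.260 − 0.65 − 1.26 = 0.841.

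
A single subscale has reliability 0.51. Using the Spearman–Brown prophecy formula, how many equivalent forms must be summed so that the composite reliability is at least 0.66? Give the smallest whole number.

2

k ≥ ρ*(1−ρ₁)/(ρ₁(1−ρ*)) = 0.66·0.49 / (0.51·0.34) = 1.865.
Smallest integer k = 2.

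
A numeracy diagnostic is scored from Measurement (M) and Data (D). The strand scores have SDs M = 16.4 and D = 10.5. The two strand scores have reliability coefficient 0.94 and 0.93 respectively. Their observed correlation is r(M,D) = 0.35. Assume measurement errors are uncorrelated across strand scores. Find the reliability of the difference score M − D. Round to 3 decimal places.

Var(M−D) = 16.4² + 10.5² − 2·16.4·10.5·0.35 = 379.21 − 120.54 = 258.67.
With uncorrelated errors the cross-covariances are all true-score covariance, so they carry over unchanged; only the diagonal terms shrink to ρᵢσᵢ².
True-score variance = [16.4²·0.94 + 10.5²·0.93] − 120.54 = 355.355 − 120.54 = 234.815.
Reliability = 234.815 / 258.67 = 0.908.

0.908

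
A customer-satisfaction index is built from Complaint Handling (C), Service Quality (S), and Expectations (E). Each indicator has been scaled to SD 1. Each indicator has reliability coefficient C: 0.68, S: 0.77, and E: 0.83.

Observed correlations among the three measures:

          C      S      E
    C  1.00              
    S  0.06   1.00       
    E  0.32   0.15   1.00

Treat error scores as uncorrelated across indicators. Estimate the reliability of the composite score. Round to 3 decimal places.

0.823

Var(C+S+E) = 3 + 2·[0.06 + 0.32 + 0.15] = 3 + 1.06 = 4.06.
With uncorrelated errors the cross-covariances are all true-score covariance, so they carry over unchanged; only the diagonal terms shrink to ρᵢσᵢ².
True-score variance = [0.68 + 0.77 + 0.83] + 1.06 = 2.28 + 1.06 = 3.34.
Reliability = 3.34 / 4.06 = 0.823.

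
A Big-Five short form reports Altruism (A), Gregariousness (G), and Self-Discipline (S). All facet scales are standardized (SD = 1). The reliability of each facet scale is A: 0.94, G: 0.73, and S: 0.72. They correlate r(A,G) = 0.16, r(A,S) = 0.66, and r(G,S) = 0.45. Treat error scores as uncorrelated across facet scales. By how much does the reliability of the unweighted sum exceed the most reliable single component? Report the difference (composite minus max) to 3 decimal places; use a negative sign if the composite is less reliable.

-0.050

Var(sum) = 3 + 2.54 = 5.54; true-score variance = 2.39 + 2.54 = 4.93; composite reliability = 0.8899.
Max component reliability = 0.9400.
Difference = 0.8899 − 0.9400 = -0.050.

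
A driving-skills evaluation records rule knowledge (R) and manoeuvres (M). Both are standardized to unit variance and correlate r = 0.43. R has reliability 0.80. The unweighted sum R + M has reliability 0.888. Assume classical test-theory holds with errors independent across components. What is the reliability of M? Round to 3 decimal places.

Var(R+M) = 2 + 2·0.43 = 2.860.
True-score variance = ρ_R + ρ_M + 2·0.43, so 0.888 = (0.80 + ρ_M + 0.86) / 2.860.
ρ_M = 0.888·2.860 − 0.80 − 0.86 = 0.880.

0.880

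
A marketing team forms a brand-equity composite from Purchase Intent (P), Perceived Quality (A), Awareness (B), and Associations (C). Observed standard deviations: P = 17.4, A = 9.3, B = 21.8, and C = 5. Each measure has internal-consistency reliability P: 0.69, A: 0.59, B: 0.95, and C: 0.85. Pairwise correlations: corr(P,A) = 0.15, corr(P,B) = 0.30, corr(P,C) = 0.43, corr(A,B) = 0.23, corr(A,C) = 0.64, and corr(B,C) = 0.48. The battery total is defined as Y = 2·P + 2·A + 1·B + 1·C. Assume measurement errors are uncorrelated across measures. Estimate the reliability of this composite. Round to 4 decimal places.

0.8332

Var(Y) = 2²·17.4² + 2²·9.3² + 21.8² + 5² + 2·[4·17.4·9.3·0.15 + 2·17.4·21.8·0.30 + 2·17.4·5·0.43 + 2·9.3·21.8·0.23 + 2·9.3·5·0.64 + 21.8·5·0.48] = 2057.24 + 1209.21 = 3266.45.
Under uncorrelated errors the observed covariances equal the true-score covariances, so only the own-variance terms attenuate.
True-score variance = [2²·17.4²·0.69 + 2²·9.3²·0.59 + 21.8²·0.95 + 5²·0.85] + 1209.21 = 1512.46 + 1209.21 = 2721.67.
Reliability = 2721.67 / 3266.45 = 0.8332.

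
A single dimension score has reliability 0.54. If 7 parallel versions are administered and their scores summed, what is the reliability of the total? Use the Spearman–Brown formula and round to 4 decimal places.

ρ_k = kρ / (1 + (k−1)ρ) = 7·0.54 / (1 + 6·0.54) = 3.780 / 4.240 = 0.8915.

0.8915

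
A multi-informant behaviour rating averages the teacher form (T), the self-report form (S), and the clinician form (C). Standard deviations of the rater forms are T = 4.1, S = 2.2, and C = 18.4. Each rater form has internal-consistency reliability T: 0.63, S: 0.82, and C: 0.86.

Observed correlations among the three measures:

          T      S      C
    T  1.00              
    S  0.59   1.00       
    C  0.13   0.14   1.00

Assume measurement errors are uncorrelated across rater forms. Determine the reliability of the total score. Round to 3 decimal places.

Var(T+S+C) = 4.1² + 2.2² + 18.4² + 2·[4.1·2.2·0.59 + 4.1·18.4·0.13 + 2.2·18.4·0.14] = 360.21 + 41.5924 = 401.802.
With uncorrelated errors the cross-covariances are all true-score covariance, so they carry over unchanged; only the diagonal terms shrink to ρᵢσᵢ².
True-score variance = [4.1²·0.63 + 2.2²·0.82 + 18.4²·0.86] + 41.5924 = 305.721 + 41.5924 = 347.313.
Reliability = 347.313 / 401.802 = 0.864.

0.864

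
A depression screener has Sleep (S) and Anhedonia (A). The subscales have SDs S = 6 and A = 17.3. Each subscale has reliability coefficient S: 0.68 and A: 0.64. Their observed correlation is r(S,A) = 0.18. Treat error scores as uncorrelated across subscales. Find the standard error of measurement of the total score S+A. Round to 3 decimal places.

Var(total) = 335.29 + 37.368 = 372.658.
True-score variance = 216.026 + 37.368 = 253.394, so reliability = 0.6800.
Error variance = 372.658 − 253.394 = 119.264; SEM = √119.264 = 10.921.

10.921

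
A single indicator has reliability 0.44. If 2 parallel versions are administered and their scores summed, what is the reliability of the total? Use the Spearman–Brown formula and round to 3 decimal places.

ρ_k = kρ / (1 + (k−1)ρ) = 2·0.44 / (1 + 1·0.44) = 0.880 / 1.440 = 0.611.

0.611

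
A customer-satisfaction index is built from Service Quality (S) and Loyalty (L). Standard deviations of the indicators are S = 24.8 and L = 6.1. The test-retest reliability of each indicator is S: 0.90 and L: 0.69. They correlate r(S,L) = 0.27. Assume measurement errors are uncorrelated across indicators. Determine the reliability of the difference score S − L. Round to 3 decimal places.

0.872

Var(S−L) = 24.8² + 6.1² − 2·24.8·6.1·0.27 = 652.25 − 81.6912 = 570.559.
Under uncorrelated errors the observed covariances equal the true-score covariances, so only the own-variance terms attenuate.
True-score variance = [24.8²·0.90 + 6.1²·0.69] − 81.6912 = 579.211 − 81.6912 = 497.52.
Reliability = 497.52 / 570.559 = 0.872.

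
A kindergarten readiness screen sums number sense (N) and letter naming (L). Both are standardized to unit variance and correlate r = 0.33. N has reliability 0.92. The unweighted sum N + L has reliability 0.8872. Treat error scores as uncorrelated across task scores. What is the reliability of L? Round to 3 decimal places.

0.780

Var(N+L) = 2 + 2·0.33 = 2.660.
True-score variance = ρ_N + ρ_L + 2·0.33, so 0.8872 = (0.92 + ρ_L + 0.66) / 2.660.
ρ_L = 0.8872·2.660 − 0.92 − 0.66 = 0.780.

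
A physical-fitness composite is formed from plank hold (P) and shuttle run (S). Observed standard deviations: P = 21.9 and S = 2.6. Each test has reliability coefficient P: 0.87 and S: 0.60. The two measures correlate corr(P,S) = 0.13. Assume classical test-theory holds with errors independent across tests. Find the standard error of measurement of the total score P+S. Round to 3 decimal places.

Var(total) = 486.37 + 14.8044 = 501.174.
True-score variance = 421.317 + 14.8044 = 436.121, so reliability = 0.8702.
Error variance = 501.174 − 436.121 = 65.0533; SEM = √65.0533 = 8.066.

8.066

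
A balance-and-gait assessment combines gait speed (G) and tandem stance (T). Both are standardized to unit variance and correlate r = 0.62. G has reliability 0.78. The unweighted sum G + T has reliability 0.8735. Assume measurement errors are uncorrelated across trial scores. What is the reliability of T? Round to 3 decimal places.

Var(G+T) = 2 + 2·0.62 = 3.240.
True-score variance = ρ_G + ρ_T + 2·0.62, so 0.8735 = (0.78 + ρ_T + 1.24) / 3.240.
ρ_T = 0.8735·3.240 − 0.78 − 1.24 = 0.810.

0.810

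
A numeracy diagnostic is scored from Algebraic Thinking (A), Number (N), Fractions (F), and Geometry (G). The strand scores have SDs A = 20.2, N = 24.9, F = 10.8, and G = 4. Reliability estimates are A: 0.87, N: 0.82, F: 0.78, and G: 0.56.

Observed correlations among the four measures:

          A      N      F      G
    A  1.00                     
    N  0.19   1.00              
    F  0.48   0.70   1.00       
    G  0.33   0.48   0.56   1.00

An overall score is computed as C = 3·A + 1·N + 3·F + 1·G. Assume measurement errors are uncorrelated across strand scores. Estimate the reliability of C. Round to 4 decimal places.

Var(C) = 3²·20.2² + 24.9² + 3²·10.8² + 4² + 2·[3·20.2·24.9·0.19 + 9·20.2·10.8·0.48 + 3·20.2·4·0.33 + 3·24.9·10.8·0.70 + 24.9·4·0.48 + 3·10.8·4·0.56] = 5358.13 + 3988.52 = 9346.65.
Under uncorrelated errors the observed covariances equal the true-score covariances, so only the own-variance terms attenuate.
True-score variance = [3²·20.2²·0.87 + 24.9²·0.82 + 3²·10.8²·0.78 + 4²·0.56] + 3988.52 = 4531.13 + 3988.52 = 8519.65.
Reliability = 8519.65 / 9346.65 = 0.9115.

0.9115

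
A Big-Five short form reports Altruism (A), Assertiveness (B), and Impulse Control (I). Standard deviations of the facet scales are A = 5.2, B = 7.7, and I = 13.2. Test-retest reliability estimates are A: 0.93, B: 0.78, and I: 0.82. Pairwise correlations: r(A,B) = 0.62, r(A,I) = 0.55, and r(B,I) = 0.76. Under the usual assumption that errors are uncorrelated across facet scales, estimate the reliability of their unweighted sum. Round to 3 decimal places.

0.914

Var(A+B+I) = 5.2² + 7.7² + 13.2² + 2·[5.2·7.7·0.62 + 5.2·13.2·0.55 + 7.7·13.2·0.76] = 260.57 + 279.646 = 540.216.
Under uncorrelated errors the observed covariances equal the true-score covariances, so only the own-variance terms attenuate.
True-score variance = [5.2²·0.93 + 7.7²·0.78 + 13.2²·0.82] + 279.646 = 214.27 + 279.646 = 493.917.
Reliability = 493.917 / 540.216 = 0.914.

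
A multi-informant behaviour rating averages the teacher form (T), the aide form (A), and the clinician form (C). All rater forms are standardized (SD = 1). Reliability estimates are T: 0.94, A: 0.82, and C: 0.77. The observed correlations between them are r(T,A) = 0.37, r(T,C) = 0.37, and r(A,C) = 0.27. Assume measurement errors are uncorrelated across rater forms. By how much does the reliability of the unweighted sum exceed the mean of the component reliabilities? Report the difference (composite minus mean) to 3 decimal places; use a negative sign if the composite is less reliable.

0.063

Var(sum) = 3 + 2.02 = 5.02; true-score variance = 2.53 + 2.02 = 4.55; composite reliability = 0.9064.
Mean component reliability = 0.8433.
Difference = 0.9064 − 0.8433 = 0.063.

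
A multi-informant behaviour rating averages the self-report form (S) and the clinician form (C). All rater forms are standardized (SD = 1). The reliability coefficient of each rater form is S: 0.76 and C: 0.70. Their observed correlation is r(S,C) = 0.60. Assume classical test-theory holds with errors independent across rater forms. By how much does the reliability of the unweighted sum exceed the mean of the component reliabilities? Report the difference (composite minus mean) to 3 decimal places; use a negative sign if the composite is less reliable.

0.101

Var(sum) = 2 + 1.2 = 3.2; true-score variance = 1.46 + 1.2 = 2.66; composite reliability = 0.8313.
Mean component reliability = 0.7300.
Difference = 0.8313 − 0.7300 = 0.101.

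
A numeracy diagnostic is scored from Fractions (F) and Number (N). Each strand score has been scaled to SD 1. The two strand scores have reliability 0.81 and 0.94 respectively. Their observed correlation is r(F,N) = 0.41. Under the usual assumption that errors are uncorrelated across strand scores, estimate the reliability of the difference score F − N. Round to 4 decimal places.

Var(F−N) = 1 + 1 − 2·0.41 = 2 − 0.82 = 1.18.
Because errors are independent across components, Cov(Tᵢ,Tⱼ) = Cov(Xᵢ,Xⱼ); the off-diagonal part of the true-score variance is the same as above.
True-score variance = [0.81 + 0.94] − 0.82 = 1.75 − 0.82 = 0.93.
Reliability = 0.93 / 1.18 = 0.7881.

0.7881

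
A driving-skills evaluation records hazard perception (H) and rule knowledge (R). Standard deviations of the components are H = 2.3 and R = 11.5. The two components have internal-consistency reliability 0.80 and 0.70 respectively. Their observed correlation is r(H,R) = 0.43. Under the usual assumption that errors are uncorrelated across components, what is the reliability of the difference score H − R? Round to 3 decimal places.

Var(H−R) = 2.3² + 11.5² − 2·2.3·11.5·0.43 = 137.54 − 22.747 = 114.793.
Because errors are independent across components, Cov(Tᵢ,Tⱼ) = Cov(Xᵢ,Xⱼ); the off-diagonal part of the true-score variance is the same as above.
True-score variance = [2.3²·0.80 + 11.5²·0.70] − 22.747 = 96.807 − 22.747 = 74.06.
Reliability = 74.06 / 114.793 = 0.645.

0.645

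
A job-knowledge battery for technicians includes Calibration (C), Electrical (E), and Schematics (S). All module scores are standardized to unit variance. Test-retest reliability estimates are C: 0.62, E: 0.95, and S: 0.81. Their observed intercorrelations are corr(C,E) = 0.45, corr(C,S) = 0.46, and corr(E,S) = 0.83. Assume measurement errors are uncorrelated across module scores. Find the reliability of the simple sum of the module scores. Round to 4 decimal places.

0.9043

Var(C+E+S) = 3 + 2·[0.45 + 0.46 + 0.83] = 3 + 3.48 = 6.48.
Because errors are independent across components, Cov(Tᵢ,Tⱼ) = Cov(Xᵢ,Xⱼ); the off-diagonal part of the true-score variance is the same as above.
True-score variance = [0.62 + 0.95 + 0.81] + 3.48 = 2.38 + 3.48 = 5.86.
Reliability = 5.86 / 6.48 = 0.9043.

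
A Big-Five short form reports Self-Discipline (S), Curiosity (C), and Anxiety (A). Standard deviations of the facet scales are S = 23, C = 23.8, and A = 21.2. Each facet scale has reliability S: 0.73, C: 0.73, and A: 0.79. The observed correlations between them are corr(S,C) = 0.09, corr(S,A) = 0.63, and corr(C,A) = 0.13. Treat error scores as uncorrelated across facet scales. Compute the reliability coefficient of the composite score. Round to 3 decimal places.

Var(S+C+A) = 23² + 23.8² + 21.2² + 2·[23·23.8·0.09 + 23·21.2·0.63 + 23.8·21.2·0.13] = 1544.88 + 844.094 = 2388.97.
Because errors are independent across components, Cov(Tᵢ,Tⱼ) = Cov(Xᵢ,Xⱼ); the off-diagonal part of the true-score variance is the same as above.
True-score variance = [23²·0.73 + 23.8²·0.73 + 21.2²·0.79] + 844.094 = 1154.73 + 844.094 = 1998.82.
Reliability = 1998.82 / 2388.97 = 0.837.

0.837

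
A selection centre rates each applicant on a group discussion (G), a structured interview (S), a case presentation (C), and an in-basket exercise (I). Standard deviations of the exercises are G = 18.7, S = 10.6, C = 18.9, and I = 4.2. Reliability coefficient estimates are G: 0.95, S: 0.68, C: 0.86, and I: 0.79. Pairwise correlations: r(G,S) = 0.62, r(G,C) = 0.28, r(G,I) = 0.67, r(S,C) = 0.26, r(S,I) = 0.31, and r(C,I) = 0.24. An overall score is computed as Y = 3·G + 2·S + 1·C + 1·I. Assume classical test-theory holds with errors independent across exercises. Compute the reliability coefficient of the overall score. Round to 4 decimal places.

0.9467

Var(Y) = 3²·18.7² + 2²·10.6² + 18.9² + 4.2² + 2·[6·18.7·10.6·0.62 + 3·18.7·18.9·0.28 + 3·18.7·4.2·0.67 + 2·10.6·18.9·0.26 + 2·10.6·4.2·0.31 + 18.9·4.2·0.24] = 3971.5 + 2685.91 = 6657.41.
Under uncorrelated errors the observed covariances equal the true-score covariances, so only the own-variance terms attenuate.
True-score variance = [3²·18.7²·0.95 + 2²·10.6²·0.68 + 18.9²·0.86 + 4.2²·0.79] + 2685.91 = 3616.6 + 2685.91 = 6302.52.
Reliability = 6302.52 / 6657.41 = 0.9467.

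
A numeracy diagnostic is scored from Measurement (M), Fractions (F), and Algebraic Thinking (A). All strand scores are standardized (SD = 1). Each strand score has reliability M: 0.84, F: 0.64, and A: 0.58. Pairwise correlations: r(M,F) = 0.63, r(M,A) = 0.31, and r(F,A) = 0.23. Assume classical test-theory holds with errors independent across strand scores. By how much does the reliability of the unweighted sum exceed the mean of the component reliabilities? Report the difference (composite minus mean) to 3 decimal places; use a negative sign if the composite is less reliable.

0.137

Var(sum) = 3 + 2.34 = 5.34; true-score variance = 2.06 + 2.34 = 4.4; composite reliability = 0.8240.
Mean component reliability = 0.6867.
Difference = 0.8240 − 0.6867 = 0.137.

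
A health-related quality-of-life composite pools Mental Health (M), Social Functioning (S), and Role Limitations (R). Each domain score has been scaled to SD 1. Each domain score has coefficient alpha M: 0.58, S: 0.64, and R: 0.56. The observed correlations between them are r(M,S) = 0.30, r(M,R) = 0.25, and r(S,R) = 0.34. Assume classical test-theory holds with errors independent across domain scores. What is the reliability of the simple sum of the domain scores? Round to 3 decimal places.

Var(M+S+R) = 3 + 2·[0.30 + 0.25 + 0.34] = 3 + 1.78 = 4.78.
Under uncorrelated errors the observed covariances equal the true-score covariances, so only the own-variance terms attenuate.
True-score variance = [0.58 + 0.64 + 0.56] + 1.78 = 1.78 + 1.78 = 3.56.
Reliability = 3.56 / 4.78 = 0.745.

0.745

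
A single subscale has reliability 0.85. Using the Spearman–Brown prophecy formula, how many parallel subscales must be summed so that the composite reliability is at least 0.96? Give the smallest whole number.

5

k ≥ ρ*(1−ρ₁)/(ρ₁(1−ρ*)) = 0.96·0.15 / (0.85·0.04) = 4.235.
Smallest integer k = 5.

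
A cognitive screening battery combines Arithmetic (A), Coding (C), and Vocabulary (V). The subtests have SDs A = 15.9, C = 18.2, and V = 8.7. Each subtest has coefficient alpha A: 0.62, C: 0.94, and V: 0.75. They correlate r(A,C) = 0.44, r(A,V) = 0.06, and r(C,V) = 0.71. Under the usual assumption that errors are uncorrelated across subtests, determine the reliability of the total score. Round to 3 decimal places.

Var(A+C+V) = 15.9² + 18.2² + 8.7² + 2·[15.9·18.2·0.44 + 15.9·8.7·0.06 + 18.2·8.7·0.71] = 659.74 + 496.097 = 1155.84.
Because errors are independent across components, Cov(Tᵢ,Tⱼ) = Cov(Xᵢ,Xⱼ); the off-diagonal part of the true-score variance is the same as above.
True-score variance = [15.9²·0.62 + 18.2²·0.94 + 8.7²·0.75] + 496.097 = 524.875 + 496.097 = 1020.97.
Reliability = 1020.97 / 1155.84 = 0.883.

0.883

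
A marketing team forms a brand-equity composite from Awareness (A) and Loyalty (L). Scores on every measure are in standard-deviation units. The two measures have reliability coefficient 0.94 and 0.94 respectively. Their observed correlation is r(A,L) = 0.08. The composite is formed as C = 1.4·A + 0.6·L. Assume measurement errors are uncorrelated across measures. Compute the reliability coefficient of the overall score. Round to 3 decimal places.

0.943

Var(C) = 1.4² + 0.6² + 2·[0.84·0.08] = 2.32 + 0.1344 = 2.4544.
Because errors are independent across components, Cov(Tᵢ,Tⱼ) = Cov(Xᵢ,Xⱼ); the off-diagonal part of the true-score variance is the same as above.
True-score variance = [1.4²·0.94 + 0.6²·0.94] + 0.1344 = 2.1808 + 0.1344 = 2.3152.
Reliability = 2.3152 / 2.4544 = 0.943.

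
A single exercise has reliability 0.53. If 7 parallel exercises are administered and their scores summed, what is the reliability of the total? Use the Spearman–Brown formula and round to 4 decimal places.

0.8876

ρ_k = kρ / (1 + (k−1)ρ) = 7·0.53 / (1 + 6·0.53) = 3.710 / 4.180 = 0.8876.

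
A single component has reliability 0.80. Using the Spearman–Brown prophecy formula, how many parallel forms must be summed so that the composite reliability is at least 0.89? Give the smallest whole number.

k ≥ ρ*(1−ρ₁)/(ρ₁(1−ρ*)) = 0.89·0.20 / (0.80·0.11) = 2.023.
Smallest integer k = 3.

3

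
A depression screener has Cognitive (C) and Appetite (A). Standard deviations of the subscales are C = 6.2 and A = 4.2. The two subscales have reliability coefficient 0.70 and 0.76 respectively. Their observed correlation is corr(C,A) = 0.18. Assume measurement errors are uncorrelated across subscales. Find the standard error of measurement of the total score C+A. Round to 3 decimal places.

3.971

Var(total) = 56.08 + 9.3744 = 65.4544.
True-score variance = 40.3144 + 9.3744 = 49.6888, so reliability = 0.7591.
Error variance = 65.4544 − 49.6888 = 15.7656; SEM = √15.7656 = 3.971.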